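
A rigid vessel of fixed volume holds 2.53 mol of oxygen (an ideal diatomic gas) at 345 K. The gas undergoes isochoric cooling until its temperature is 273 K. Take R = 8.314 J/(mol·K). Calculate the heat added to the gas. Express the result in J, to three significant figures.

Constant volume ⇒ W = 0, so Q = ΔU = nCᵥΔT with Cᵥ = 5R/2 = 20.79 J/(mol·K).
ΔU = (2.53)(20.79)(273 − 345) = -3786 J.

Q ≈ -3790 J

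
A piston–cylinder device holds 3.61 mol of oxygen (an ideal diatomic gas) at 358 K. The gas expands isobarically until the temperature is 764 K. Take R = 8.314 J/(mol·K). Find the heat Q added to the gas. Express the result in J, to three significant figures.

Q ≈ 42600 J

Isobaric: W = nRΔT = (3.61)(8.314)(406) = 12185 J.
ΔU = nCᵥΔT with Cᵥ = 5R/2: ΔU = (3.61)(20.79)(406) = 30464 J.
Q = ΔU + W = 30464 + 12185 = 42649 J.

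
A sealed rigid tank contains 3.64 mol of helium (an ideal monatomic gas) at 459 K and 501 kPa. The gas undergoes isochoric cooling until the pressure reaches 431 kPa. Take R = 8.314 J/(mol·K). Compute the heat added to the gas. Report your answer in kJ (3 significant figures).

Constant volume ⇒ W = 0, so Q = ΔU = nCᵥΔT with Cᵥ = 3R/2 = 12.47 J/(mol·K).
At constant V, T₂/T₁ = P₂/P₁ ⇒ ΔT = T₁(P₂/P₁ − 1) = 459·(431/501 − 1) = -64.13 K.
ΔU = (3.64)(12.47)(-64.13) = -2911 J.

Q ≈ -2.91 kJ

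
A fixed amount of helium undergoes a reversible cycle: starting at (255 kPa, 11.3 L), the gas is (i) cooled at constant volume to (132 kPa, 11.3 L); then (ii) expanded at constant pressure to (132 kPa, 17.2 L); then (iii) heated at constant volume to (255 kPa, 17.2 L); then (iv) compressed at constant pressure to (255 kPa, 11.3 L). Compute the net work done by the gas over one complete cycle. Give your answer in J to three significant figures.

W_net ≈ -726 J

Constant-volume legs do no work.
W(ii) = (132)(17.2 − 11.3) = 778.8 J; W(iv) = (255)(11.3 − 17.2) = -1504 J.
W_net = 778.8 − 1504 = -725.7 J (the counter-clockwise enclosed area).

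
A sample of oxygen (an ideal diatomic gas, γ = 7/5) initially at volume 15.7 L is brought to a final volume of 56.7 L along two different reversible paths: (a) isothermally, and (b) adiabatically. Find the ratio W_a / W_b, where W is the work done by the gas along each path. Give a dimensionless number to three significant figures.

W_a / W_b ≈ 1.28

Path (a) isothermal: W = P₁V₁ ln(V₂/V₁) → W_a/(P₁V₁) = 1.284.
Path (b) adiabatic: W = P₁V₁(1 − (V₁/V₂)^(γ−1))/(γ−1) → W_b/(P₁V₁) = 1.004.
W_a / W_b = 1.284 / 1.004 = 1.279.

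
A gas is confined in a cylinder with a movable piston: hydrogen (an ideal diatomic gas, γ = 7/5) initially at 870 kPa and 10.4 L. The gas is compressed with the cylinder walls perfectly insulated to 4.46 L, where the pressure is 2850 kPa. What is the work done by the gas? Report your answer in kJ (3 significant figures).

W ≈ -9.16 kJ

Adiabatic: W = (P₁V₁ − P₂V₂)/(γ − 1) with γ = 7/5.
P₁V₁ = 9048 J, P₂V₂ = 12711 J.
W = (9048 − 12711) / 0.4 = -9158 J.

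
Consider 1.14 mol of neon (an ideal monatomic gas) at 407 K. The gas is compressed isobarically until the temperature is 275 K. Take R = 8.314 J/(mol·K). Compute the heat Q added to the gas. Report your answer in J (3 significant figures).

Isobaric: W = nRΔT = (1.14)(8.314)(-132) = -1251 J.
ΔU = nCᵥΔT with Cᵥ = 3R/2: ΔU = (1.14)(12.47)(-132) = -1877 J.
Q = ΔU + W = -1877 − 1251 = -3128 J.

Q ≈ -3130 J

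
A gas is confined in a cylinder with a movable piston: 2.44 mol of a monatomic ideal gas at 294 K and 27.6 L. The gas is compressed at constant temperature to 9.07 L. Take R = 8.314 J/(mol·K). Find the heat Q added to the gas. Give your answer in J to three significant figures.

Q ≈ -6640 J

Isothermal ⇒ ΔU = 0, so Q = W = nRT ln(V₂/V₁).
Q = (2.44)(8.314)(294) ln(9.07/27.6) = 5964 × -1.113 = -6637 J.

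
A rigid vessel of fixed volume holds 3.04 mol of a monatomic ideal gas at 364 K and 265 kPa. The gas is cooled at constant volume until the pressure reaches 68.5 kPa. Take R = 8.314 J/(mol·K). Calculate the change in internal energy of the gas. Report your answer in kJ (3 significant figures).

ΔU ≈ -10.2 kJ

Constant volume ⇒ W = 0, so Q = ΔU = nCᵥΔT with Cᵥ = 3R/2 = 12.47 J/(mol·K).
At constant V, T₂/T₁ = P₂/P₁ ⇒ ΔT = T₁(P₂/P₁ − 1) = 364·(68.5/265 − 1) = -269.9 K.
ΔU = (3.04)(12.47)(-269.9) = -10233 J.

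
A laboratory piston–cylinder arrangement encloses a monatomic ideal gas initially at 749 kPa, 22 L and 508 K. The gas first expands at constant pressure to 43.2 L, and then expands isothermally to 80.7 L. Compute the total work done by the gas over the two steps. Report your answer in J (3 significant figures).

W_total ≈ 36100 J

Step 1 (isobaric): W = PΔV = (749 kPa)(43.2 − 22 L) = 15879 J.
After step 1: P = 749 kPa, V = 43.2 L, T = 997.5 K.
Step 2 (isothermal): W = P₁V₁ ln(V₂/V₁) = (32357) ln(80.7/43.2) = 20220 J.
W_total = 15879 + 20220 = 36099 J.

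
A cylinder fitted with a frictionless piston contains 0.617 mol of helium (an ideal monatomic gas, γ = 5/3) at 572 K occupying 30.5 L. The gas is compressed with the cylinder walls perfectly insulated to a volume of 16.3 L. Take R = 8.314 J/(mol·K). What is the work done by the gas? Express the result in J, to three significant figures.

W ≈ -2280 J

Adiabatic: TV^(γ−1) = const with γ = 5/3.
T₂ = T₁ (V₁/V₂)^(γ−1) = 572 × (30.5/16.3)^0.667 = 572 × 1.518 = 868.6 K.
W_by = nCᵥ(T₁ − T₂) = (0.617)(12.47)(572 − 868.6) = -2282 J.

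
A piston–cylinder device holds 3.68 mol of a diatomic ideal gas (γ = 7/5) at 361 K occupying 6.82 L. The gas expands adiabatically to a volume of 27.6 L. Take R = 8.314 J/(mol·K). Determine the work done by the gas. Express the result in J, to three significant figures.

Adiabatic: TV^(γ−1) = const with γ = 7/5.
T₂ = T₁ (V₁/V₂)^(γ−1) = 361 × (6.82/27.6)^0.4 = 361 × 0.5717 = 206.4 K.
W_by = nCᵥ(T₁ − T₂) = (3.68)(20.79)(361 − 206.4) = 11827 J.

W ≈ 11800 J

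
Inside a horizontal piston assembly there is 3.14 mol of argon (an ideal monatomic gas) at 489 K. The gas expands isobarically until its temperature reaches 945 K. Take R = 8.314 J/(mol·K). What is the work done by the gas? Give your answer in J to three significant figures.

W ≈ 11900 J

Isobaric: W = P ΔV = nR ΔT.
W = (3.14)(8.314)(945 − 489) = 11904 J.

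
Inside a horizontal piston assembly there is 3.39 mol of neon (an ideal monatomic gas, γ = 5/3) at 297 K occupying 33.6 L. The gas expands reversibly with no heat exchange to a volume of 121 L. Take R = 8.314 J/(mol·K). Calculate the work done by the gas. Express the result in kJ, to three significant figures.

Adiabatic: TV^(γ−1) = const with γ = 5/3.
T₂ = T₁ (V₁/V₂)^(γ−1) = 297 × (33.6/121)^0.667 = 297 × 0.4256 = 126.4 K.
W_by = nCᵥ(T₁ − T₂) = (3.39)(12.47)(297 − 126.4) = 7212 J.

W ≈ 7.21 kJ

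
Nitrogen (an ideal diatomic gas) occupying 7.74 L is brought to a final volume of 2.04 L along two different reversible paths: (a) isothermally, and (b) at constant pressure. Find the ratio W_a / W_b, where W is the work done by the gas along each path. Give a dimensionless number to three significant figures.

Path (a) isothermal: W = P₁V₁ ln(V₂/V₁) → W_a/(P₁V₁) = -1.333.
Path (b) isobaric: W = P₁(V₂ − V₁) → W_b/(P₁V₁) = -0.7364.
W_a / W_b = -1.333 / -0.7364 = 1.811.

W_a / W_b ≈ 1.81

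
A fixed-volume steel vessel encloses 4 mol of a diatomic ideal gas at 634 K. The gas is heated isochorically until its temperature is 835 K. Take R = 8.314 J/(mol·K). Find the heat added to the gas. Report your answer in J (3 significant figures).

Q ≈ 16700 J

Constant volume ⇒ W = 0, so Q = ΔU = nCᵥΔT with Cᵥ = 5R/2 = 20.79 J/(mol·K).
ΔU = (4)(20.79)(835 − 634) = 16711 J.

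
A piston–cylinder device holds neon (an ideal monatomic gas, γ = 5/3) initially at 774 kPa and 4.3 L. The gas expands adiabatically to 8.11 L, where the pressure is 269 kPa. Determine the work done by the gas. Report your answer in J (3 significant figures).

Adiabatic: W = (P₁V₁ − P₂V₂)/(γ − 1) with γ = 5/3.
P₁V₁ = 3328 J, P₂V₂ = 2182 J.
W = (3328 − 2182) / 0.6667 = 1720 J.

W ≈ 1720 J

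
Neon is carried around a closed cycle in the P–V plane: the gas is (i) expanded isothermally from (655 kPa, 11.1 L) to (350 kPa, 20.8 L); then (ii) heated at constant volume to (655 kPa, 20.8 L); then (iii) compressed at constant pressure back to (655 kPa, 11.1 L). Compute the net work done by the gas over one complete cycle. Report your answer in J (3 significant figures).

Leg (i): W = PᵢVᵢ ln(V_f/Vᵢ) = (7270) ln(20.8/11.1) = 4566 J.
Leg (ii): W = 0.
Leg (iii): W = PΔV = (655)(11.1 − 20.8) = -6354 J.
W_net = 4566 − 6354 = -1788 J.

W_net ≈ -1790 J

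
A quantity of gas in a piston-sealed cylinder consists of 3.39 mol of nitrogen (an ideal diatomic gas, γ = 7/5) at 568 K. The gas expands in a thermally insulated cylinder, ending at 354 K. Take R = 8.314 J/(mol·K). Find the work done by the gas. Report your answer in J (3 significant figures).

W ≈ 15100 J

Adiabatic ⇒ Q = 0, so W_by = −ΔU = nCᵥ(T₁ − T₂).
Cᵥ = 5R/2 = 20.79 J/(mol·K).
W = (3.39)(20.79)(568 − 354) = 15079 J.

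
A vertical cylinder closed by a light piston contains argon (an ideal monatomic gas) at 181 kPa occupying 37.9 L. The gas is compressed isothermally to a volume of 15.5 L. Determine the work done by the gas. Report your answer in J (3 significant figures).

Isothermal: W = nRT ln(V₂/V₁) = P₁V₁ ln(V₂/V₁).
P₁V₁ = (181 kPa)(37.9 L) = 6860 J.
W = 6860 × ln(15.5/37.9) = 6860 × -0.8941
W_by_gas = -6134 J.

W ≈ -6130 J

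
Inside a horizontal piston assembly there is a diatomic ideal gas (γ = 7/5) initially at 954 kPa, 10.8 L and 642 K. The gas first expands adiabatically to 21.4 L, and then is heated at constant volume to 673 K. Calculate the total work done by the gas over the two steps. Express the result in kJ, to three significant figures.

W_total ≈ 6.16 kJ

Step 1 (adiabatic): W = (P₁V₁ − P₂V₂)/(γ−1) = (10303 − 7837)/0.4 = 6164 J.
Step 2 (isochoric): W = 0 (constant volume).
W_total = 6164 + 0 = 6164 J.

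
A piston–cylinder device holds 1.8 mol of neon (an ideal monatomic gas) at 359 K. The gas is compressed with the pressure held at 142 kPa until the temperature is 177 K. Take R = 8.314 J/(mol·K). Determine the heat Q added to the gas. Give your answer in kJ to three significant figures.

Q ≈ -6.81 kJ

Isobaric: W = nRΔT = (1.8)(8.314)(-182) = -2724 J.
ΔU = nCᵥΔT with Cᵥ = 3R/2: ΔU = (1.8)(12.47)(-182) = -4085 J.
Q = ΔU + W = -4085 − 2724 = -6809 J.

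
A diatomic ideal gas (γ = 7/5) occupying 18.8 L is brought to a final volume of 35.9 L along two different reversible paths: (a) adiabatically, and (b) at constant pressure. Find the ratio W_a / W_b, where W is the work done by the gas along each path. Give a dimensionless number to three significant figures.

W_a / W_b ≈ 0.627

Path (a) adiabatic: W = P₁V₁(1 − (V₁/V₂)^(γ−1))/(γ−1) → W_a/(P₁V₁) = 0.57.
Path (b) isobaric: W = P₁(V₂ − V₁) → W_b/(P₁V₁) = 0.9096.
W_a / W_b = 0.57 / 0.9096 = 0.6266.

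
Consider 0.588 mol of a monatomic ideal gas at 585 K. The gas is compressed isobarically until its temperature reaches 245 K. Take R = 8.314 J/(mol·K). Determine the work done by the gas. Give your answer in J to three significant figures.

W ≈ -1660 J

Isobaric: W = P ΔV = nR ΔT.
W = (0.588)(8.314)(245 − 585) = -1662 J.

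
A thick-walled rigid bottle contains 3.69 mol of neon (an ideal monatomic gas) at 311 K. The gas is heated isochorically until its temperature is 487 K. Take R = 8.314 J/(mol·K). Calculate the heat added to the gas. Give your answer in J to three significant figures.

Constant volume ⇒ W = 0, so Q = ΔU = nCᵥΔT with Cᵥ = 3R/2 = 12.47 J/(mol·K).
ΔU = (3.69)(12.47)(487 − 311) = 8099 J.

Q ≈ 8100 J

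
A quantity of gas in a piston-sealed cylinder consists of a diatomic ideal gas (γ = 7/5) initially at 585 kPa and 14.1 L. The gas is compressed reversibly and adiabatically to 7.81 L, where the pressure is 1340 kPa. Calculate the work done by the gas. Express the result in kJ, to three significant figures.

W ≈ -5.54 kJ

Adiabatic: W = (P₁V₁ − P₂V₂)/(γ − 1) with γ = 7/5.
P₁V₁ = 8248 J, P₂V₂ = 10465 J.
W = (8248 − 10465) / 0.4 = -5542 J.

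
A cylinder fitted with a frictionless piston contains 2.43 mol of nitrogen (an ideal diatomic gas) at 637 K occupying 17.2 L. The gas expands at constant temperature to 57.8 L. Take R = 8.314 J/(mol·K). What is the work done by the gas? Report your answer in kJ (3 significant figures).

W ≈ 15.6 kJ

Isothermal: W = nRT ln(V₂/V₁).
W = (2.43)(8.314)(637) × ln(57.8/17.2)
  = 12869 × 1.212
W_by_gas = 15599 J.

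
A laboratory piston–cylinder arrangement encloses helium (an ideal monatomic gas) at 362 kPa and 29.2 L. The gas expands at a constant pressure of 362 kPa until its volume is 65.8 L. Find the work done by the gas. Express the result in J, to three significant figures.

W ≈ 13200 J

Isobaric: W = P ΔV.
W = (362 kPa)(65.8 − 29.2 L) = (362)(36.6) = 13249 J.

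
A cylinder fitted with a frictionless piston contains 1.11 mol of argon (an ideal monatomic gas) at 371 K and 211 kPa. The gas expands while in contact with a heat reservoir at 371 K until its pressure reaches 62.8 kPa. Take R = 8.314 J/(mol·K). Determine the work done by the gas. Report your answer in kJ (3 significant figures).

Isothermal process: W = nRT ln(V₂/V₁) = nRT ln(P₁/P₂).
W = (1.11)(8.314)(371) × ln(211/62.8)
  = 3424 × ln(3.36) = 3424 × 1.212
W_by_gas = 4149 J.

W ≈ 4.15 kJ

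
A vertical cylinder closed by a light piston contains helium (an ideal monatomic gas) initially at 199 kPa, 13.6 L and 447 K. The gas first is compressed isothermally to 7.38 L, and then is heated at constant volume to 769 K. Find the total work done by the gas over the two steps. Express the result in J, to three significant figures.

Step 1 (isothermal): W = P₁V₁ ln(V₂/V₁) = (2706) ln(7.38/13.6) = -1654 J.
Step 2 (isochoric): W = 0 (constant volume).
W_total = -1654 + 0 = -1654 J.

W_total ≈ -1650 J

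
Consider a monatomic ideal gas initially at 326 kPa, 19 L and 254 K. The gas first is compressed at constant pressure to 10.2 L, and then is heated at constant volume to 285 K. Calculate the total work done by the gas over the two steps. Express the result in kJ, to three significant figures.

W_total ≈ -2.87 kJ

Step 1 (isobaric): W = PΔV = (326 kPa)(10.2 − 19 L) = -2869 J.
Step 2 (isochoric): W = 0 (constant volume).
W_total = -2869 + 0 = -2869 J.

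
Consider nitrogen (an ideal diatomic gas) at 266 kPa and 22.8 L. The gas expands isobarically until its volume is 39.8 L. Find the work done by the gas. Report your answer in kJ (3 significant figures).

Isobaric: W = P ΔV.
W = (266 kPa)(39.8 − 22.8 L) = (266)(17) = 4522 J.

W ≈ 4.52 kJ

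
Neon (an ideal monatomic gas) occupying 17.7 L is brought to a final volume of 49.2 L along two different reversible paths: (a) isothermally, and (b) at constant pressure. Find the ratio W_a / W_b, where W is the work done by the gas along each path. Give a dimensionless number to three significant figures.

Path (a) isothermal: W = P₁V₁ ln(V₂/V₁) → W_a/(P₁V₁) = 1.022.
Path (b) isobaric: W = P₁(V₂ − V₁) → W_b/(P₁V₁) = 1.78.
W_a / W_b = 1.022 / 1.78 = 0.5745.

W_a / W_b ≈ 0.574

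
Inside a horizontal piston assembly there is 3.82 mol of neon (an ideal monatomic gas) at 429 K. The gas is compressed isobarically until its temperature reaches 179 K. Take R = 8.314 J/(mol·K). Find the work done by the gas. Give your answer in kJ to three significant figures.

Isobaric: W = P ΔV = nR ΔT.
W = (3.82)(8.314)(179 − 429) = -7940 J.

W ≈ -7.94 kJ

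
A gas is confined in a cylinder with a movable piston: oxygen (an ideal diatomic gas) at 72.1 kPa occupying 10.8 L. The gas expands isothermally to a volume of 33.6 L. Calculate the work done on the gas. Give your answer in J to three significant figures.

W ≈ -884 J

Isothermal: W = nRT ln(V₂/V₁) = P₁V₁ ln(V₂/V₁).
P₁V₁ = (72.1 kPa)(10.8 L) = 778.7 J.
W = 778.7 × ln(33.6/10.8) = 778.7 × 1.135
W_by_gas = 883.8 J; work on gas = −W_by = -883.8 J.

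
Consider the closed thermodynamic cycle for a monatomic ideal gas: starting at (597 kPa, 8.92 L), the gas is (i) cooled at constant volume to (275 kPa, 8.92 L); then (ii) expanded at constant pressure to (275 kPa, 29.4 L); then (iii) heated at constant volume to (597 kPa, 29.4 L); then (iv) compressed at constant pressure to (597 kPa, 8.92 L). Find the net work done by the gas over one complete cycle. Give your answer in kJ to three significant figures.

Constant-volume legs do no work.
W(ii) = (275)(29.4 − 8.92) = 5632 J; W(iv) = (597)(8.92 − 29.4) = -12227 J.
W_net = 5632 − 12227 = -6595 J (the counter-clockwise enclosed area).

W_net ≈ -6.59 kJ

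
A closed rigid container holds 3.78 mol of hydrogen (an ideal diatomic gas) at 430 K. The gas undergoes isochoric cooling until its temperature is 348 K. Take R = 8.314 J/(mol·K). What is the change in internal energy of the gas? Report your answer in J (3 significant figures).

Constant volume ⇒ W = 0, so Q = ΔU = nCᵥΔT with Cᵥ = 5R/2 = 20.79 J/(mol·K).
ΔU = (3.78)(20.79)(348 − 430) = -6443 J.

ΔU ≈ -6440 J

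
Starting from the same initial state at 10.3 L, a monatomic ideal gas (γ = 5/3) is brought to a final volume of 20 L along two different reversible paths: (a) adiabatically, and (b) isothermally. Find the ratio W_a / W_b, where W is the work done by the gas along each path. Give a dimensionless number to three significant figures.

Path (a) adiabatic: W = P₁V₁(1 − (V₁/V₂)^(γ−1))/(γ−1) → W_a/(P₁V₁) = 0.5363.
Path (b) isothermal: W = P₁V₁ ln(V₂/V₁) → W_b/(P₁V₁) = 0.6636.
W_a / W_b = 0.5363 / 0.6636 = 0.8081.

W_a / W_b ≈ 0.808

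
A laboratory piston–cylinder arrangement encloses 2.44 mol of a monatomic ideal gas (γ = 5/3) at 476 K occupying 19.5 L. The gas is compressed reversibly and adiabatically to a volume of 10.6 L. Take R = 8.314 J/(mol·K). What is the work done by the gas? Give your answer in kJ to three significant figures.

W ≈ -7.26 kJ

Adiabatic: TV^(γ−1) = const with γ = 5/3.
T₂ = T₁ (V₁/V₂)^(γ−1) = 476 × (19.5/10.6)^0.667 = 476 × 1.501 = 714.6 K.
W_by = nCᵥ(T₁ − T₂) = (2.44)(12.47)(476 − 714.6) = -7262 J.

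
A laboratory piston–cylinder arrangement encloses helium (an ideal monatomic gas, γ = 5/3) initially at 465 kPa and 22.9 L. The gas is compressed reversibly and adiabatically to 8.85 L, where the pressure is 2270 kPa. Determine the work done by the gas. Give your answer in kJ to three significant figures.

W ≈ -14.2 kJ

Adiabatic: W = (P₁V₁ − P₂V₂)/(γ − 1) with γ = 5/3.
P₁V₁ = 10648 J, P₂V₂ = 20090 J.
W = (10648 − 20090) / 0.6667 = -14161 J.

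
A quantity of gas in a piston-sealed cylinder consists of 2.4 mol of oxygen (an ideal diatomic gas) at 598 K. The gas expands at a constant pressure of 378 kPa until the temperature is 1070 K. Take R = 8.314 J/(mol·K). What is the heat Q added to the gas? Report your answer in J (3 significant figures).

Isobaric: W = nRΔT = (2.4)(8.314)(472) = 9418 J.
ΔU = nCᵥΔT with Cᵥ = 5R/2: ΔU = (2.4)(20.79)(472) = 23545 J.
Q = ΔU + W = 23545 + 9418 = 32963 J.

Q ≈ 33000 J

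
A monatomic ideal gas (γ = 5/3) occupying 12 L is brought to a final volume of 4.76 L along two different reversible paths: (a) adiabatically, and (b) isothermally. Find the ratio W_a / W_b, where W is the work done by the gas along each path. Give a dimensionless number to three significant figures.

W_a / W_b ≈ 1.38

Path (a) adiabatic: W = P₁V₁(1 − (V₁/V₂)^(γ−1))/(γ−1) → W_a/(P₁V₁) = -1.278.
Path (b) isothermal: W = P₁V₁ ln(V₂/V₁) → W_b/(P₁V₁) = -0.9247.
W_a / W_b = -1.278 / -0.9247 = 1.383.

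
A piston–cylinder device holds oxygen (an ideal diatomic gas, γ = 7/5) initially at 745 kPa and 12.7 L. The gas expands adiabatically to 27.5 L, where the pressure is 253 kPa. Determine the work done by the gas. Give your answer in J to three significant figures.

Adiabatic: W = (P₁V₁ − P₂V₂)/(γ − 1) with γ = 7/5.
P₁V₁ = 9462 J, P₂V₂ = 6958 J.
W = (9462 − 6958) / 0.4 = 6260 J.

W ≈ 6260 J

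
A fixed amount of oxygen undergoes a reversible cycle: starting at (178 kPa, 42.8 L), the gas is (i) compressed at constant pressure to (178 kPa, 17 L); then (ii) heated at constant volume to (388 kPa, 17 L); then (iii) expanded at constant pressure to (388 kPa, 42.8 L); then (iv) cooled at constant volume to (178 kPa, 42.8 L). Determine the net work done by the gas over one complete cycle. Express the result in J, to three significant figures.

Constant-volume legs do no work.
W(i) = (178)(17 − 42.8) = -4592 J; W(iii) = (388)(42.8 − 17) = 10010 J.
W_net = -4592 + 10010 = 5418 J (the clockwise enclosed area).

W_net ≈ 5420 J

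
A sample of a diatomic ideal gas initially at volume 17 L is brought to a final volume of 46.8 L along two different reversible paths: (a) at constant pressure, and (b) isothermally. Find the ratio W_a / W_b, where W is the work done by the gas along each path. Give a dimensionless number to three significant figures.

Path (a) isobaric: W = P₁(V₂ − V₁) → W_a/(P₁V₁) = 1.753.
Path (b) isothermal: W = P₁V₁ ln(V₂/V₁) → W_b/(P₁V₁) = 1.013.
W_a / W_b = 1.753 / 1.013 = 1.731.

W_a / W_b ≈ 1.73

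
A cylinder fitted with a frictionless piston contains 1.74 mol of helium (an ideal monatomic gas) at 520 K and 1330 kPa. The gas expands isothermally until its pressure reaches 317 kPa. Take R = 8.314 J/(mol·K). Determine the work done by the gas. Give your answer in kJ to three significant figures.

W ≈ 10.8 kJ

Isothermal process: W = nRT ln(V₂/V₁) = nRT ln(P₁/P₂).
W = (1.74)(8.314)(520) × ln(1330/317)
  = 7523 × ln(4.196) = 7523 × 1.434
W_by_gas = 10788 J.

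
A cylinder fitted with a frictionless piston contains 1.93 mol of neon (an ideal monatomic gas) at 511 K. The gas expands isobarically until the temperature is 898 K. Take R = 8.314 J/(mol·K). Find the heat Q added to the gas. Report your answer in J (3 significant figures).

Isobaric: W = nRΔT = (1.93)(8.314)(387) = 6210 J.
ΔU = nCᵥΔT with Cᵥ = 3R/2: ΔU = (1.93)(12.47)(387) = 9315 J.
Q = ΔU + W = 9315 + 6210 = 15525 J.

Q ≈ 15500 J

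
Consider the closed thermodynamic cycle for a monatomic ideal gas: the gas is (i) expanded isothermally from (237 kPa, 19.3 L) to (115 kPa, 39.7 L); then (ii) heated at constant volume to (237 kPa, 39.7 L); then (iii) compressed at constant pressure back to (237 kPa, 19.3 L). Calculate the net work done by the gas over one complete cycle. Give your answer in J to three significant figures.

Leg (i): W = PᵢVᵢ ln(V_f/Vᵢ) = (4574) ln(39.7/19.3) = 3299 J.
Leg (ii): W = 0.
Leg (iii): W = PΔV = (237)(19.3 − 39.7) = -4835 J.
W_net = 3299 − 4835 = -1536 J.

W_net ≈ -1540 J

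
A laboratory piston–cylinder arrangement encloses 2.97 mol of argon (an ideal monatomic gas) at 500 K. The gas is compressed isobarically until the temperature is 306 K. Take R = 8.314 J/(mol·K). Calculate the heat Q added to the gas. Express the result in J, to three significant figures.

Q ≈ -12000 J

Isobaric: W = nRΔT = (2.97)(8.314)(-194) = -4790 J.
ΔU = nCᵥΔT with Cᵥ = 3R/2: ΔU = (2.97)(12.47)(-194) = -7186 J.
Q = ΔU + W = -7186 − 4790 = -11976 J.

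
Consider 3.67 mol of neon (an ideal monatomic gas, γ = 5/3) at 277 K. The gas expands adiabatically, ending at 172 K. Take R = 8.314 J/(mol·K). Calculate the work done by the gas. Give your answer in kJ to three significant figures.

W ≈ 4.81 kJ

Adiabatic ⇒ Q = 0, so W_by = −ΔU = nCᵥ(T₁ − T₂).
Cᵥ = 3R/2 = 12.47 J/(mol·K).
W = (3.67)(12.47)(277 − 172) = 4806 J.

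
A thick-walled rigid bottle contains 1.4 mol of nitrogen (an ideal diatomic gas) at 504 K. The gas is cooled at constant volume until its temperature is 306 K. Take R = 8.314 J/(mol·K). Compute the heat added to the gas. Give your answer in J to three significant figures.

Q ≈ -5760 J

Constant volume ⇒ W = 0, so Q = ΔU = nCᵥΔT with Cᵥ = 5R/2 = 20.79 J/(mol·K).
ΔU = (1.4)(20.79)(306 − 504) = -5762 J.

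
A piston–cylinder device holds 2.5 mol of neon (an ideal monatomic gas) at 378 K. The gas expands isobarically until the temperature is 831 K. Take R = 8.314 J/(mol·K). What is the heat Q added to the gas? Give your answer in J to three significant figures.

Isobaric: W = nRΔT = (2.5)(8.314)(453) = 9416 J.
ΔU = nCᵥΔT with Cᵥ = 3R/2: ΔU = (2.5)(12.47)(453) = 14123 J.
Q = ΔU + W = 14123 + 9416 = 23539 J.

Q ≈ 23500 J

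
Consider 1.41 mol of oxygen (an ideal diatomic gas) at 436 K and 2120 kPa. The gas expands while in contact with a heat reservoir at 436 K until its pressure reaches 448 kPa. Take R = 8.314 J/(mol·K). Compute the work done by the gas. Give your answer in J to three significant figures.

W ≈ 7940 J

Isothermal process: W = nRT ln(V₂/V₁) = nRT ln(P₁/P₂).
W = (1.41)(8.314)(436) × ln(2120/448)
  = 5111 × ln(4.732) = 5111 × 1.554
W_by_gas = 7945 J.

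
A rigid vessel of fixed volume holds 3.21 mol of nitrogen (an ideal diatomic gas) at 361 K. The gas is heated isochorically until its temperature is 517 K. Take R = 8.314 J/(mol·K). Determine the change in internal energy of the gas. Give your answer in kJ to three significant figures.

ΔU ≈ 10.4 kJ

Constant volume ⇒ W = 0, so Q = ΔU = nCᵥΔT with Cᵥ = 5R/2 = 20.79 J/(mol·K).
ΔU = (3.21)(20.79)(517 − 361) = 10408 J.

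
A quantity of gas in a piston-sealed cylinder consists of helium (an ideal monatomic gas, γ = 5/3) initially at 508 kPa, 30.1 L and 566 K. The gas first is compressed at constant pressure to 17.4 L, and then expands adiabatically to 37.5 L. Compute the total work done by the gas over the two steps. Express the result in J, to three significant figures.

W_total ≈ -1140 J

Step 1 (isobaric): W = PΔV = (508 kPa)(17.4 − 30.1 L) = -6452 J.
After step 1: P = 508 kPa, V = 17.4 L, T = 327.2 K.
Step 2 (adiabatic): W = (P₁V₁ − P₂V₂)/(γ−1) = (8839 − 5298)/0.667 = 5312 J.
W_total = -6452 + 5312 = -1139 J.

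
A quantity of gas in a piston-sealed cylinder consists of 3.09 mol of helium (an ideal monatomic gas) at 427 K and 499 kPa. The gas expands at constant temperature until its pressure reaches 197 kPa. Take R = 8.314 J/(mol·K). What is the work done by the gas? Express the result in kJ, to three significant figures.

Isothermal process: W = nRT ln(V₂/V₁) = nRT ln(P₁/P₂).
W = (3.09)(8.314)(427) × ln(499/197)
  = 10970 × ln(2.533) = 10970 × 0.9294
W_by_gas = 10195 J.

W ≈ 10.2 kJ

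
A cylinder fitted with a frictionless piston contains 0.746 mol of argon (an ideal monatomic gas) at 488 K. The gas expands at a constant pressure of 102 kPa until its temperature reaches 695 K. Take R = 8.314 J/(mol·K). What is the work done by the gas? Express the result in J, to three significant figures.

W ≈ 1280 J

Isobaric: W = P ΔV = nR ΔT.
W = (0.746)(8.314)(695 − 488) = 1284 J.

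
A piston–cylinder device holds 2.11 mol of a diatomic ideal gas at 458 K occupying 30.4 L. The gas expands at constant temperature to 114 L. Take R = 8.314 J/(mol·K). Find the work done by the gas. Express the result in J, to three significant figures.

Isothermal: W = nRT ln(V₂/V₁).
W = (2.11)(8.314)(458) × ln(114/30.4)
  = 8034 × 1.322
W_by_gas = 10620 J.

W ≈ 10600 J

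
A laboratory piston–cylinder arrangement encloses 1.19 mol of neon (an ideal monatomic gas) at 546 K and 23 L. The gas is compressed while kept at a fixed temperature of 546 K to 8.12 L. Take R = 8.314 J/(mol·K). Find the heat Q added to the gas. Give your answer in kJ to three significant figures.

Isothermal ⇒ ΔU = 0, so Q = W = nRT ln(V₂/V₁).
Q = (1.19)(8.314)(546) ln(8.12/23) = 5402 × -1.041 = -5624 J.

Q ≈ -5.62 kJ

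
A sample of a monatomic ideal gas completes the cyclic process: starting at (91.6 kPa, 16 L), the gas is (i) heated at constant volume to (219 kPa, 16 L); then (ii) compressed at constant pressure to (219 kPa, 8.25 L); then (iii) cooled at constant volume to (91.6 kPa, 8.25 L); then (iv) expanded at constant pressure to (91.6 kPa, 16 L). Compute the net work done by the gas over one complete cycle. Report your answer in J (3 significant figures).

W_net ≈ -987 J

Constant-volume legs do no work.
W(ii) = (219)(8.25 − 16) = -1697 J; W(iv) = (91.6)(16 − 8.25) = 709.9 J.
W_net = -1697 + 709.9 = -987.4 J (the counter-clockwise enclosed area).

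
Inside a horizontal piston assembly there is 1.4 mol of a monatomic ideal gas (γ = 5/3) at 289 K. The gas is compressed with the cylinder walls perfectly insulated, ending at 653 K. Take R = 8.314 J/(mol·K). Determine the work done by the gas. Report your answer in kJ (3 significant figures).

W ≈ -6.36 kJ

Adiabatic ⇒ Q = 0, so W_by = −ΔU = nCᵥ(T₁ − T₂).
Cᵥ = 3R/2 = 12.47 J/(mol·K).
W = (1.4)(12.47)(289 − 653) = -6355 J.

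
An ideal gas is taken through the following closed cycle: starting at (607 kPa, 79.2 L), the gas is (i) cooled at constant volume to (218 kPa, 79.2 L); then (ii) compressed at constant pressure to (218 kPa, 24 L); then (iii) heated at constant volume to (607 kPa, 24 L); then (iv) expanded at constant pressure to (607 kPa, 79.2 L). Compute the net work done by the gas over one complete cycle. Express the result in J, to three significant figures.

Constant-volume legs do no work.
W(ii) = (218)(24 − 79.2) = -12034 J; W(iv) = (607)(79.2 − 24) = 33506 J.
W_net = -12034 + 33506 = 21473 J (the clockwise enclosed area).

W_net ≈ 21500 J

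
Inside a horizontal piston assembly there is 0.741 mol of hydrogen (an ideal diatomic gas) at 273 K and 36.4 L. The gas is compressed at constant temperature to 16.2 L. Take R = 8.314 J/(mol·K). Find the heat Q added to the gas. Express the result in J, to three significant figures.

Isothermal ⇒ ΔU = 0, so Q = W = nRT ln(V₂/V₁).
Q = (0.741)(8.314)(273) ln(16.2/36.4) = 1682 × -0.8096 = -1362 J.

Q ≈ -1360 J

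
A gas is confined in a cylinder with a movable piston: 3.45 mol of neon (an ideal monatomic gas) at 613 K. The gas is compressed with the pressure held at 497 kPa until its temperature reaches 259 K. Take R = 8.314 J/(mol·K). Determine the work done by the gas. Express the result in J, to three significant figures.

Isobaric: W = P ΔV = nR ΔT.
W = (3.45)(8.314)(259 − 613) = -10154 J.

W ≈ -10200 J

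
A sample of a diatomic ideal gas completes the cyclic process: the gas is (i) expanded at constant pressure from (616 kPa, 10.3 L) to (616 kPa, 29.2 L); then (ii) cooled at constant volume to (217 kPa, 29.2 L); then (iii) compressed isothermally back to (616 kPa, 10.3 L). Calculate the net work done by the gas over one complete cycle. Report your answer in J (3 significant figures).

W_net ≈ 5040 J

Leg (i): W = PΔV = (616)(29.2 − 10.3) = 11642 J.
Leg (ii): W = 0.
Leg (iii): W = PᵢVᵢ ln(V_f/Vᵢ) = (6336) ln(10.3/29.2) = -6603 J.
W_net = 11642 − 6603 = 5040 J.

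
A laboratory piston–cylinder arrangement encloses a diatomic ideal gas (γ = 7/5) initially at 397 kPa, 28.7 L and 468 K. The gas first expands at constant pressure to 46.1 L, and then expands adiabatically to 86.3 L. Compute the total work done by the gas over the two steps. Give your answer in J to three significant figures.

Step 1 (isobaric): W = PΔV = (397 kPa)(46.1 − 28.7 L) = 6908 J.
After step 1: P = 397 kPa, V = 46.1 L, T = 751.7 K.
Step 2 (adiabatic): W = (P₁V₁ − P₂V₂)/(γ−1) = (18302 − 14242)/0.4 = 10150 J.
W_total = 6908 + 10150 = 17057 J.

W_total ≈ 17100 J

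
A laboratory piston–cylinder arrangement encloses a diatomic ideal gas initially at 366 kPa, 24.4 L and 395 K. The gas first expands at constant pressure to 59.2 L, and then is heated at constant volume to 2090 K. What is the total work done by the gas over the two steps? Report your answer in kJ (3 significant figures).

W_total ≈ 12.7 kJ

Step 1 (isobaric): W = PΔV = (366 kPa)(59.2 − 24.4 L) = 12737 J.
Step 2 (isochoric): W = 0 (constant volume).
W_total = 12737 + 0 = 12737 J.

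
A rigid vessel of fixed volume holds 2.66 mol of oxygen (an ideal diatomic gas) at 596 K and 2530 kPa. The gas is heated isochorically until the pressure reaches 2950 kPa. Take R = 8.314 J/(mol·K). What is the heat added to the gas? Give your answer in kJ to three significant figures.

Constant volume ⇒ W = 0, so Q = ΔU = nCᵥΔT with Cᵥ = 5R/2 = 20.79 J/(mol·K).
At constant V, T₂/T₁ = P₂/P₁ ⇒ ΔT = T₁(P₂/P₁ − 1) = 596·(2950/2530 − 1) = 98.94 K.
ΔU = (2.66)(20.79)(98.94) = 5470 J.

Q ≈ 5.47 kJ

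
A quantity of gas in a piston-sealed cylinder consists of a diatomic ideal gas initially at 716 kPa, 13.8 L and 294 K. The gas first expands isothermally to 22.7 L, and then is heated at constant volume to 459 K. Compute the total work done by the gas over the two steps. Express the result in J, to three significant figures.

W_total ≈ 4920 J

Step 1 (isothermal): W = P₁V₁ ln(V₂/V₁) = (9881) ln(22.7/13.8) = 4918 J.
Step 2 (isochoric): W = 0 (constant volume).
W_total = 4918 + 0 = 4918 J.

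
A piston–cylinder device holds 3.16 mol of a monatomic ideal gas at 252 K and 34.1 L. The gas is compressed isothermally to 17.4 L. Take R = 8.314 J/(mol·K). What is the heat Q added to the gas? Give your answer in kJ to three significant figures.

Q ≈ -4.45 kJ

Isothermal ⇒ ΔU = 0, so Q = W = nRT ln(V₂/V₁).
Q = (3.16)(8.314)(252) ln(17.4/34.1) = 6621 × -0.6728 = -4455 J.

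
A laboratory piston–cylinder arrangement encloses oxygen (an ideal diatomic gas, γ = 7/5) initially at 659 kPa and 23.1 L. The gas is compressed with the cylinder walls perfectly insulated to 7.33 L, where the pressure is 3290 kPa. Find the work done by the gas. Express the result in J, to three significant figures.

Adiabatic: W = (P₁V₁ − P₂V₂)/(γ − 1) with γ = 7/5.
P₁V₁ = 15223 J, P₂V₂ = 24116 J.
W = (15223 − 24116) / 0.4 = -22232 J.

W ≈ -22200 J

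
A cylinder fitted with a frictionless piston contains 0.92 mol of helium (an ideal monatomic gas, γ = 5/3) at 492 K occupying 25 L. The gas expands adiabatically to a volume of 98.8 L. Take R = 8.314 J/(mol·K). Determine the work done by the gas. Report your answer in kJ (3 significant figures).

W ≈ 3.39 kJ

Adiabatic: TV^(γ−1) = const with γ = 5/3.
T₂ = T₁ (V₁/V₂)^(γ−1) = 492 × (25/98.8)^0.667 = 492 × 0.4001 = 196.8 K.
W_by = nCᵥ(T₁ − T₂) = (0.92)(12.47)(492 − 196.8) = 3387 J.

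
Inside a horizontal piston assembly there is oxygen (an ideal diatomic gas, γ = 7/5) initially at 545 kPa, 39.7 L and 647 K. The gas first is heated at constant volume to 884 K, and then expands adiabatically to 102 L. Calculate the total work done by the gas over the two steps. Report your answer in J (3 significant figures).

Step 1 (isochoric): W = 0 (constant volume).
After step 1: P = 744.6 kPa (V unchanged).
Step 2 (adiabatic): W = (P₁V₁ − P₂V₂)/(γ−1) = (29562 − 20268)/0.4 = 23235 J.
W_total = 0 + 23235 = 23235 J.

W_total ≈ 23200 J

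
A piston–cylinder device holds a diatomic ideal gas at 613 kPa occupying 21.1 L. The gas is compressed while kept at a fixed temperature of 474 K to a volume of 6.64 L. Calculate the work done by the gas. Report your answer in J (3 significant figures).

W ≈ -15000 J

Isothermal: W = nRT ln(V₂/V₁) = P₁V₁ ln(V₂/V₁).
P₁V₁ = (613 kPa)(21.1 L) = 12934 J.
W = 12934 × ln(6.64/21.1) = 12934 × -1.156
W_by_gas = -14954 J.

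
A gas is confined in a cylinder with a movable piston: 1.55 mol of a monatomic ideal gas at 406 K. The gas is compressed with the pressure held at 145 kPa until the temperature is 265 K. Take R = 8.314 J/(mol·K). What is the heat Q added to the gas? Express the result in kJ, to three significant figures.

Q ≈ -4.54 kJ

Isobaric: W = nRΔT = (1.55)(8.314)(-141) = -1817 J.
ΔU = nCᵥΔT with Cᵥ = 3R/2: ΔU = (1.55)(12.47)(-141) = -2726 J.
Q = ΔU + W = -2726 − 1817 = -4543 J.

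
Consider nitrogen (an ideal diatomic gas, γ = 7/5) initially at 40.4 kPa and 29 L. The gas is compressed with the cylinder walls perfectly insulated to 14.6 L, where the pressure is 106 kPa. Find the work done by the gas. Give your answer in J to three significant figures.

W ≈ -940 J

Adiabatic: W = (P₁V₁ − P₂V₂)/(γ − 1) with γ = 7/5.
P₁V₁ = 1172 J, P₂V₂ = 1548 J.
W = (1172 − 1548) / 0.4 = -940 J.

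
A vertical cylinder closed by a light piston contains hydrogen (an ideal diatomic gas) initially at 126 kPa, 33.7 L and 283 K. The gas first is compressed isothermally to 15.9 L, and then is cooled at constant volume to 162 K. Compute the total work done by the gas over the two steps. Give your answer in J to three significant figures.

W_total ≈ -3190 J

Step 1 (isothermal): W = P₁V₁ ln(V₂/V₁) = (4246) ln(15.9/33.7) = -3190 J.
Step 2 (isochoric): W = 0 (constant volume).
W_total = -3190 + 0 = -3190 J.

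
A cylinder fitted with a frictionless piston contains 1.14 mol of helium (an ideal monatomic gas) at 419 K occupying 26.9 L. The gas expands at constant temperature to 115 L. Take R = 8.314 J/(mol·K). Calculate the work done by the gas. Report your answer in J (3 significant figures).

W ≈ 5770 J

Isothermal: W = nRT ln(V₂/V₁).
W = (1.14)(8.314)(419) × ln(115/26.9)
  = 3971 × 1.453
W_by_gas = 5769 J.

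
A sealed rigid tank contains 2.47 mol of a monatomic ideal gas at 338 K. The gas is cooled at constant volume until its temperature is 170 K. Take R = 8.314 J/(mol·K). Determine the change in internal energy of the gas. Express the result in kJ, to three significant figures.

Constant volume ⇒ W = 0, so Q = ΔU = nCᵥΔT with Cᵥ = 3R/2 = 12.47 J/(mol·K).
ΔU = (2.47)(12.47)(170 − 338) = -5175 J.

ΔU ≈ -5.17 kJ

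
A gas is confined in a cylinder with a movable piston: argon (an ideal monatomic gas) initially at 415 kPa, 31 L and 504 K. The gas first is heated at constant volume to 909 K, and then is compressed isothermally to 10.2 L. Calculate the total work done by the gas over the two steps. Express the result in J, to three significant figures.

W_total ≈ -25800 J

Step 1 (isochoric): W = 0 (constant volume).
After step 1: P = 748.5 kPa (V unchanged).
Step 2 (isothermal): W = P₁V₁ ln(V₂/V₁) = (23203) ln(10.2/31) = -25792 J.
W_total = 0 − 25792 = -25792 J.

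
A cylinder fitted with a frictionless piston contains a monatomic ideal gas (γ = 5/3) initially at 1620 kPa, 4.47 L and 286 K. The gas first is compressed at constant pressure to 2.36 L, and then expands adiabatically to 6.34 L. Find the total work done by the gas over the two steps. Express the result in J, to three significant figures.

W_total ≈ -651 J

Step 1 (isobaric): W = PΔV = (1620 kPa)(2.36 − 4.47 L) = -3418 J.
After step 1: P = 1620 kPa, V = 2.36 L, T = 151 K.
Step 2 (adiabatic): W = (P₁V₁ − P₂V₂)/(γ−1) = (3823 − 1978)/0.667 = 2767 J.
W_total = -3418 + 2767 = -651 J.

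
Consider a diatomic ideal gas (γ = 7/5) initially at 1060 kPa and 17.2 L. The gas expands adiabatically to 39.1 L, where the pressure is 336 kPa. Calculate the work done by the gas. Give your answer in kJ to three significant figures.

W ≈ 12.7 kJ

Adiabatic: W = (P₁V₁ − P₂V₂)/(γ − 1) with γ = 7/5.
P₁V₁ = 18232 J, P₂V₂ = 13138 J.
W = (18232 − 13138) / 0.4 = 12736 J.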